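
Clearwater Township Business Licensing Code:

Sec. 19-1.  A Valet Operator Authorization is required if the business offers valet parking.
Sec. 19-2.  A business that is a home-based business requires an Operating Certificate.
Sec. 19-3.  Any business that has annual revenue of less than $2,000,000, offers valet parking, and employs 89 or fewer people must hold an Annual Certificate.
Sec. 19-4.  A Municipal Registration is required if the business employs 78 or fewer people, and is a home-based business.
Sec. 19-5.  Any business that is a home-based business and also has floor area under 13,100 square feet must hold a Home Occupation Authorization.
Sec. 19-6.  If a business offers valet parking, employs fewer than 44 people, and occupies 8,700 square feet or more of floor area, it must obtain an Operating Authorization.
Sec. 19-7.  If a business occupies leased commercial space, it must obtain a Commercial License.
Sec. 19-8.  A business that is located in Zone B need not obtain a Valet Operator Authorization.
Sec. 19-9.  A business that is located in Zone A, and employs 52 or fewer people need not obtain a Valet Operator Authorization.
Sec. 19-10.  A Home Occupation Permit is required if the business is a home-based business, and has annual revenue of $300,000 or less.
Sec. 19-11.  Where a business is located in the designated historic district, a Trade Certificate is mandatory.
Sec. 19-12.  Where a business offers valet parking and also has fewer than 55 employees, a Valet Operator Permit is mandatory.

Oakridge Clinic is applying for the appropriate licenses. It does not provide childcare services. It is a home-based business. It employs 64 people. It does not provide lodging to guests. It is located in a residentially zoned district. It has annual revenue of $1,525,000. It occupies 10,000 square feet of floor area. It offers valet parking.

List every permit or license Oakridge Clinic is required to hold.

Annual Certificate, Home Occupation Authorization, Municipal Registration, Operating Certificate, Valet Operator Authorization

Sec. 19-1. offers valet parking → Valet Operator Authorization required.
Sec. 19-2. is a home-based business → Operating Certificate required.
Sec. 19-3. revenue $1,525,000 < $2,000,000; offers valet parking; employees 64 ≤ 89 → Annual Certificate required.
Sec. 19-4. employees 64 ≤ 78; is a home-based business → Municipal Registration required.
Sec. 19-5. is a home-based business; floor area 10,000 square feet < 13,100 square feet → Home Occupation Authorization required.
Sec. 19-6. offers valet parking; employees 64 ≥ 44; floor area 10,000 square feet ≥ 8,700 square feet → Operating Authorization not required.
Sec. 19-7. is a home-based business (not: occupies leased commercial space) → Commercial License not required.
Sec. 19-8. is located in a residentially zoned district (not: is located in Zone B) → Valet Operator Authorization exemption does not apply.
Sec. 19-9. is located in a residentially zoned district (not: is located in Zone A); employees 64 > 52 → Valet Operator Authorization exemption does not apply.
Sec. 19-10. is a home-based business; revenue $1,525,000 > $300,000 → Home Occupation Permit not required.
Sec. 19-11. is located in a residentially zoned district (not: is located in the designated historic district) → Trade Certificate not required.
Sec. 19-12. offers valet parking; employees 64 ≥ 55 → Valet Operator Permit not required.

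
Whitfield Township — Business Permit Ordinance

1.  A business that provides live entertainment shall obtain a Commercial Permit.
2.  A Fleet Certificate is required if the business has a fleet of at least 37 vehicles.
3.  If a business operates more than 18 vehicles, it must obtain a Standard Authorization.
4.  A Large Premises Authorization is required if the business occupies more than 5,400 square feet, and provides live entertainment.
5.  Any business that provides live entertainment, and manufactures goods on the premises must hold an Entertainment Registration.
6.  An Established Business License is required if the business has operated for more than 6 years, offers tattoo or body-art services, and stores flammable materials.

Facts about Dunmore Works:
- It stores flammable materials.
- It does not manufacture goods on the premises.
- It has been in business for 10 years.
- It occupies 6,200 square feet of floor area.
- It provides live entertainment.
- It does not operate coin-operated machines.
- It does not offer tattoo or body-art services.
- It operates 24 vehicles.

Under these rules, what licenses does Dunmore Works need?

Commercial Permit, Large Premises Authorization, Standard Authorization

1. provides live entertainment → Commercial Permit required.
2. vehicles 24 < 37 → Fleet Certificate not required.
3. vehicles 24 > 18 → Standard Authorization required.
4. floor area 6,200 square feet > 5,400 square feet; provides live entertainment → Large Premises Authorization required.
5. provides live entertainment; does not manufacture goods on the premises → Entertainment Registration not required.
6. years in business 10 > 6; does not offer tattoo or body-art services; stores flammable materials → Established Business License not required.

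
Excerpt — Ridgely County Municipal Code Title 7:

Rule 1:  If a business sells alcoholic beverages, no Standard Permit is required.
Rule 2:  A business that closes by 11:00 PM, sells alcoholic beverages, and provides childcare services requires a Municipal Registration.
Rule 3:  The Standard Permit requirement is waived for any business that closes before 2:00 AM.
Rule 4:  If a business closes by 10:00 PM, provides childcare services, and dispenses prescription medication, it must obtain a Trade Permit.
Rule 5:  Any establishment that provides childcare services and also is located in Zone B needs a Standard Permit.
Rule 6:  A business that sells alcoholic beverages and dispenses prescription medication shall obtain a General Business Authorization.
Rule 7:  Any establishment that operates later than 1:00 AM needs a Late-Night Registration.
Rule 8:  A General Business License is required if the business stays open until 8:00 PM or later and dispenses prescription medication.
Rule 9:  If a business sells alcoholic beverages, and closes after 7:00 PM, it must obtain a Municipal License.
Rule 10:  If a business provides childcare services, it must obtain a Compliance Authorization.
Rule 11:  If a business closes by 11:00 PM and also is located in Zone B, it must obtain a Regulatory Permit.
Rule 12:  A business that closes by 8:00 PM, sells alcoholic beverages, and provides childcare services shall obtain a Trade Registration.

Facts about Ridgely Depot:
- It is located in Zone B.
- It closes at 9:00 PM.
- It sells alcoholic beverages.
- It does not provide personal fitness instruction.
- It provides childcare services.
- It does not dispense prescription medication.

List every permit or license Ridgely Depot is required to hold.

Rule 1: sells alcoholic beverages → exempt from Standard Permit.
Rule 2: closes 9:00 PM, at/before 11:00 PM; sells alcoholic beverages; provides childcare services → Municipal Registration required.
Rule 3: closes 9:00 PM, at/before 2:00 AM → exempt from Standard Permit.
Rule 4: closes 9:00 PM, at/before 10:00 PM; provides childcare services; does not dispense prescription medication → Trade Permit not required.
Rule 5: provides childcare services; is located in Zone B → Standard Permit required.
Rule 6: sells alcoholic beverages; does not dispense prescription medication → General Business Authorization not required.
Rule 7: closes 9:00 PM, at/before 1:00 AM → Late-Night Registration not required.
Rule 8: closes 9:00 PM, after 8:00 PM; does not dispense prescription medication → General Business License not required.
Rule 9: sells alcoholic beverages; closes 9:00 PM, after 7:00 PM → Municipal License required.
Rule 10: provides childcare services → Compliance Authorization required.
Rule 11: closes 9:00 PM, at/before 11:00 PM; is located in Zone B → Regulatory Permit required.
Rule 12: closes 9:00 PM, after 8:00 PM; sells alcoholic beverages; provides childcare services → Trade Registration not required.

Compliance Authorization, Municipal License, Municipal Registration, Regulatory Permit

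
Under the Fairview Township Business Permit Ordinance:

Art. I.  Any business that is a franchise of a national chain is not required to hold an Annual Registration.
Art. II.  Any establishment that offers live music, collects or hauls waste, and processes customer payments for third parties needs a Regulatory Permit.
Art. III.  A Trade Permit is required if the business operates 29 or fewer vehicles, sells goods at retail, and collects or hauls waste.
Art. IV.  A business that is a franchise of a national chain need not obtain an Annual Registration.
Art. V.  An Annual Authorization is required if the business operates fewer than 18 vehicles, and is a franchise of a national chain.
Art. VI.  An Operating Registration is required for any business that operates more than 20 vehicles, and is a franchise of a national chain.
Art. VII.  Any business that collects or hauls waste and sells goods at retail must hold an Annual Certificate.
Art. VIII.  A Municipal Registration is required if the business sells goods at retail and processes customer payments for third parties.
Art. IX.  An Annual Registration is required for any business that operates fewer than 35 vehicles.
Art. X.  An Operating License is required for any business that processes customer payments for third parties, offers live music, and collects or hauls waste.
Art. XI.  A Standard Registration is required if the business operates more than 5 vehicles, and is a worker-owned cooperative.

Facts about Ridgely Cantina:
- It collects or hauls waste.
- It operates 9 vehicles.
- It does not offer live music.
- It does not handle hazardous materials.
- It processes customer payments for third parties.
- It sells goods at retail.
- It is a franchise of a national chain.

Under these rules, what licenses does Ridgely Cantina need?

Art. I. is a franchise of a national chain → exempt from Annual Registration.
Art. II. does not offer live music; collects or hauls waste; processes customer payments for third parties → Regulatory Permit not required.
Art. III. vehicles 9 ≤ 29; sells goods at retail; collects or hauls waste → Trade Permit required.
Art. IV. is a franchise of a national chain → exempt from Annual Registration.
Art. V. vehicles 9 < 18; is a franchise of a national chain → Annual Authorization required.
Art. VI. vehicles 9 ≤ 20; is a franchise of a national chain → Operating Registration not required.
Art. VII. collects or hauls waste; sells goods at retail → Annual Certificate required.
Art. VIII. sells goods at retail; processes customer payments for third parties → Municipal Registration required.
Art. IX. vehicles 9 < 35 → Annual Registration required.
Art. X. processes customer payments for third parties; does not offer live music; collects or hauls waste → Operating License not required.
Art. XI. vehicles 9 > 5; is a franchise of a national chain (not: is a worker-owned cooperative) → Standard Registration not required.

Annual Authorization, Annual Certificate, Municipal Registration, Trade Permit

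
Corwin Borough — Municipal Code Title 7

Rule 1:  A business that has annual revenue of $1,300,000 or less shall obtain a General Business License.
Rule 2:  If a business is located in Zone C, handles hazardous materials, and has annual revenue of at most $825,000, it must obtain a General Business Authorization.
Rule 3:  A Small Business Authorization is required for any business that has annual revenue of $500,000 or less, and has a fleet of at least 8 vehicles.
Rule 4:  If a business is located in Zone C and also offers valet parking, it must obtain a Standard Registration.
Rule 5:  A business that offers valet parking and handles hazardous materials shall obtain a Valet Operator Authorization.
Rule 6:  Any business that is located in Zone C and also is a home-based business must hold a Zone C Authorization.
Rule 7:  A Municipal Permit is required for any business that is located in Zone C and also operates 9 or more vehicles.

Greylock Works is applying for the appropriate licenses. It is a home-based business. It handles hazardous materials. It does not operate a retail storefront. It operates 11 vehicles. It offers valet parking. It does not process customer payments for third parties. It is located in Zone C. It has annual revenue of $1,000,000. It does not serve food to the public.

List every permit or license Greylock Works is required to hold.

Rule 1: revenue $1,000,000 ≤ $1,300,000 → General Business License required.
Rule 2: is located in Zone C; handles hazardous materials; revenue $1,000,000 > $825,000 → General Business Authorization not required.
Rule 3: revenue $1,000,000 > $500,000; vehicles 11 ≥ 8 → Small Business Authorization not required.
Rule 4: is located in Zone C; offers valet parking → Standard Registration required.
Rule 5: offers valet parking; handles hazardous materials → Valet Operator Authorization required.
Rule 6: is located in Zone C; is a home-based business → Zone C Authorization required.
Rule 7: is located in Zone C; vehicles 11 ≥ 9 → Municipal Permit required.

General Business License, Municipal Permit, Standard Registration, Valet Operator Authorization, Zone C Authorization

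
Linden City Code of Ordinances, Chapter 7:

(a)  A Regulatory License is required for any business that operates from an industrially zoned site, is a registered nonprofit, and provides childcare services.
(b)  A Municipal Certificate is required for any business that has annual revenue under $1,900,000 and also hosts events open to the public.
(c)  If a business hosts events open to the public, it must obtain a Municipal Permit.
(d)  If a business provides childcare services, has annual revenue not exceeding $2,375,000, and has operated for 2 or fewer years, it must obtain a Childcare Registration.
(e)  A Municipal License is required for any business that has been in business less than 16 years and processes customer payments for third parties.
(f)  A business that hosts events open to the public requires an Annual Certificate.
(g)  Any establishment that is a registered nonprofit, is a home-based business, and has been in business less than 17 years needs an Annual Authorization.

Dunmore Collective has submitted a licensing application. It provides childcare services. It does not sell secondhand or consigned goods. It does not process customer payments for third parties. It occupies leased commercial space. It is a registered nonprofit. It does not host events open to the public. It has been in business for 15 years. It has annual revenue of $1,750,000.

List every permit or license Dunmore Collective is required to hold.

(a) occupies leased commercial space (not: operates from an industrially zoned site); is a registered nonprofit; provides childcare services → Regulatory License not required.
(b) revenue $1,750,000 < $1,900,000; does not host events open to the public → Municipal Certificate not required.
(c) does not host events open to the public → Municipal Permit not required.
(d) provides childcare services; revenue $1,750,000 ≤ $2,375,000; years in business 15 > 2 → Childcare Registration not required.
(e) years in business 15 < 16; does not process customer payments for third parties → Municipal License not required.
(f) does not host events open to the public → Annual Certificate not required.
(g) is a registered nonprofit; occupies leased commercial space (not: is a home-based business); years in business 15 < 17 → Annual Authorization not required.

None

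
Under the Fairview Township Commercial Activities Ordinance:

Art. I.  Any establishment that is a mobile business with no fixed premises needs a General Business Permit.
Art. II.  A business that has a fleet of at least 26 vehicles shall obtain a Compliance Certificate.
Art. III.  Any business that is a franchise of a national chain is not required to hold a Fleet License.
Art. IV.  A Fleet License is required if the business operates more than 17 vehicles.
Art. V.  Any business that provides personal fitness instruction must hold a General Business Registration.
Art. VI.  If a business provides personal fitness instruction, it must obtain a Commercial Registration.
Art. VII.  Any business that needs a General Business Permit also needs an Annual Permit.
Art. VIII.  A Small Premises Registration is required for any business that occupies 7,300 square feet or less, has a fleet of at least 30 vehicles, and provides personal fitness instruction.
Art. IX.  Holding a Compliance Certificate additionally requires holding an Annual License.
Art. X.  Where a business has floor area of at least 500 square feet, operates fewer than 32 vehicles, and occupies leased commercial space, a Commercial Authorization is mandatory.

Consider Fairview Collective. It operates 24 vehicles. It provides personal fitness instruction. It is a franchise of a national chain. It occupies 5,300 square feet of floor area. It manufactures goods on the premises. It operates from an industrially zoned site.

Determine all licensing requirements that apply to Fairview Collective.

Commercial Registration, General Business Registration

Art. I. operates from an industrially zoned site (not: is a mobile business with no fixed premises) → General Business Permit not required.
Art. II. vehicles 24 < 26 → Compliance Certificate not required.
Art. III. is a franchise of a national chain → exempt from Fleet License.
Art. IV. vehicles 24 > 17 → Fleet License required.
Art. V. provides personal fitness instruction → General Business Registration required.
Art. VI. provides personal fitness instruction → Commercial Registration required.
Art. VII. General Business Permit is not required → no effect.
Art. VIII. floor area 5,300 square feet ≤ 7,300 square feet; vehicles 24 < 30; provides personal fitness instruction → Small Premises Registration not required.
Art. IX. Compliance Certificate is not required → no effect.
Art. X. floor area 5,300 square feet ≥ 500 square feet; vehicles 24 < 32; operates from an industrially zoned site (not: occupies leased commercial space) → Commercial Authorization not required.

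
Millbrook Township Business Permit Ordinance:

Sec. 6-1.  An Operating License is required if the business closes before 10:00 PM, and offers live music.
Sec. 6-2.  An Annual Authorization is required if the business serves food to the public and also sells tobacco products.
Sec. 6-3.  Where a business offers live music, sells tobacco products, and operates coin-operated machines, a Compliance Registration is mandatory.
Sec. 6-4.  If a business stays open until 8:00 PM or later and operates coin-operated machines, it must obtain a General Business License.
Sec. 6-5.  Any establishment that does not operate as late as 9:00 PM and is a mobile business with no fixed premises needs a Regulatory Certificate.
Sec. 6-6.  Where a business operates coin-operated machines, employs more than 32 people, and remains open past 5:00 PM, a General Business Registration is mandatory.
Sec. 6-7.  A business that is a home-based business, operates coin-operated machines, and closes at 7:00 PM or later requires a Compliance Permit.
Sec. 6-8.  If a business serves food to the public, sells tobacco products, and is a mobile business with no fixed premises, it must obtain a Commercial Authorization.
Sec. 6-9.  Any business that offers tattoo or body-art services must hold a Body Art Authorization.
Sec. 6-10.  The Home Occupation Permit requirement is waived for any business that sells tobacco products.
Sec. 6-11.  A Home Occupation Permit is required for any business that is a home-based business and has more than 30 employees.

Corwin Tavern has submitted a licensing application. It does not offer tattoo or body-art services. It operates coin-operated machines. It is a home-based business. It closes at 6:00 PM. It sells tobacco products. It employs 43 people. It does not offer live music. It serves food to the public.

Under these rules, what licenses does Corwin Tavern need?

Sec. 6-1. closes 6:00 PM, at/before 10:00 PM; does not offer live music → Operating License not required.
Sec. 6-2. serves food to the public; sells tobacco products → Annual Authorization required.
Sec. 6-3. does not offer live music; sells tobacco products; operates coin-operated machines → Compliance Registration not required.
Sec. 6-4. closes 6:00 PM, at/before 8:00 PM; operates coin-operated machines → General Business License not required.
Sec. 6-5. closes 6:00 PM, at/before 9:00 PM; is a home-based business (not: is a mobile business with no fixed premises) → Regulatory Certificate not required.
Sec. 6-6. operates coin-operated machines; employees 43 > 32; closes 6:00 PM, after 5:00 PM → General Business Registration required.
Sec. 6-7. is a home-based business; operates coin-operated machines; closes 6:00 PM, at/before 7:00 PM → Compliance Permit not required.
Sec. 6-8. serves food to the public; sells tobacco products; is a home-based business (not: is a mobile business with no fixed premises) → Commercial Authorization not required.
Sec. 6-9. does not offer tattoo or body-art services → Body Art Authorization not required.
Sec. 6-10. sells tobacco products → exempt from Home Occupation Permit.
Sec. 6-11. is a home-based business; employees 43 > 30 → Home Occupation Permit required.

Annual Authorization, General Business Registration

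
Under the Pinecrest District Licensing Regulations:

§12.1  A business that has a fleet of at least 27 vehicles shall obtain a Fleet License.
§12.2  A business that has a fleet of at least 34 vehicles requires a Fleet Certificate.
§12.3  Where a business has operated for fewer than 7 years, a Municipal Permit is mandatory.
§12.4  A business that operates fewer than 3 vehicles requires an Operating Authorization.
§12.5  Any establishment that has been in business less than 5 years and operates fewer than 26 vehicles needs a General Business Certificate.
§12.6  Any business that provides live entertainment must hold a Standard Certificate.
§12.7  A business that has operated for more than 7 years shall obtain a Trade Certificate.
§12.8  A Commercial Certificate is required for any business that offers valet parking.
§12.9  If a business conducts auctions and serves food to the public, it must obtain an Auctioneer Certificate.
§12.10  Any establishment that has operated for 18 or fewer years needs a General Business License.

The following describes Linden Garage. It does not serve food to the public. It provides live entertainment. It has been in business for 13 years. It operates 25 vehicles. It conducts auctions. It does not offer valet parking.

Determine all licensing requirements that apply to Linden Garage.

General Business License, Standard Certificate, Trade Certificate

§12.1 vehicles 25 < 27 → Fleet License not required.
§12.2 vehicles 25 < 34 → Fleet Certificate not required.
§12.3 years in business 13 ≥ 7 → Municipal Permit not required.
§12.4 vehicles 25 ≥ 3 → Operating Authorization not required.
§12.5 years in business 13 ≥ 5; vehicles 25 < 26 → General Business Certificate not required.
§12.6 provides live entertainment → Standard Certificate required.
§12.7 years in business 13 > 7 → Trade Certificate required.
§12.8 does not offer valet parking → Commercial Certificate not required.
§12.9 conducts auctions; does not serve food to the public → Auctioneer Certificate not required.
§12.10 years in business 13 ≤ 18 → General Business License required.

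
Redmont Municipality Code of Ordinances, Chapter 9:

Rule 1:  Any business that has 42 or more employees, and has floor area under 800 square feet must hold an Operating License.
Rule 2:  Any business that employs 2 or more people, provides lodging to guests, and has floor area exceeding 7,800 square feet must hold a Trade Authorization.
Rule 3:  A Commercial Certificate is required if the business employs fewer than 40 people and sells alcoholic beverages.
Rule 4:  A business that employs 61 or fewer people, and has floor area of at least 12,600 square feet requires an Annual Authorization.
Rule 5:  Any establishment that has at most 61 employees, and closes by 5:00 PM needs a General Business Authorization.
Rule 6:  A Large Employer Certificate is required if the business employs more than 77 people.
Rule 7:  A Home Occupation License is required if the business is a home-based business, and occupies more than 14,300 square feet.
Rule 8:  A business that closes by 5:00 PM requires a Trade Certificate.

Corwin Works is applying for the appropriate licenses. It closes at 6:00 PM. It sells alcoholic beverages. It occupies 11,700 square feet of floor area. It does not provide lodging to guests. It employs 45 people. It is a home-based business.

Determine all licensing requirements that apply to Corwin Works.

None

Rule 1: employees 45 ≥ 42; floor area 11,700 square feet ≥ 800 square feet → Operating License not required.
Rule 2: employees 45 ≥ 2; does not provide lodging to guests; floor area 11,700 square feet > 7,800 square feet → Trade Authorization not required.
Rule 3: employees 45 ≥ 40; sells alcoholic beverages → Commercial Certificate not required.
Rule 4: employees 45 ≤ 61; floor area 11,700 square feet < 12,600 square feet → Annual Authorization not required.
Rule 5: employees 45 ≤ 61; closes 6:00 PM, after 5:00 PM → General Business Authorization not required.
Rule 6: employees 45 ≤ 77 → Large Employer Certificate not required.
Rule 7: is a home-based business; floor area 11,700 square feet ≤ 14,300 square feet → Home Occupation License not required.
Rule 8: closes 6:00 PM, after 5:00 PM → Trade Certificate not required.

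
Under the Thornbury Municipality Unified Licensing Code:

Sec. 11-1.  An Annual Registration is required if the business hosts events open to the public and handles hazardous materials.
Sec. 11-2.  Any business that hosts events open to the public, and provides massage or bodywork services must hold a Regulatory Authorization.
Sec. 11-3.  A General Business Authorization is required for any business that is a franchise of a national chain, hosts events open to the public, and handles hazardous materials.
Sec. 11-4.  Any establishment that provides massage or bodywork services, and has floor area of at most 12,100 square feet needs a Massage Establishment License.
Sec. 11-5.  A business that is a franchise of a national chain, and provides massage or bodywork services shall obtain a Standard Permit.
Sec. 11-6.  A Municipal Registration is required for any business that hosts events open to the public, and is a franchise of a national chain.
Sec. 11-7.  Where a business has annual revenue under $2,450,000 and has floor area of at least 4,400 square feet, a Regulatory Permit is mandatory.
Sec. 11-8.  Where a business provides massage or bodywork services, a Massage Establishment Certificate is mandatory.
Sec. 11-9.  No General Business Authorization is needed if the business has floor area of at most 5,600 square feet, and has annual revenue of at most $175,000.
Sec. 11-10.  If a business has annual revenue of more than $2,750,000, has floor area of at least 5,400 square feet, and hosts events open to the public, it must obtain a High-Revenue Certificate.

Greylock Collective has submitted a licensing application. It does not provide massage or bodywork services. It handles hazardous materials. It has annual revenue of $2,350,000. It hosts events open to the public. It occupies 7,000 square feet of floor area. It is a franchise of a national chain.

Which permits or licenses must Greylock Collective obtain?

Sec. 11-1. hosts events open to the public; handles hazardous materials → Annual Registration required.
Sec. 11-2. hosts events open to the public; does not provide massage or bodywork services → Regulatory Authorization not required.
Sec. 11-3. is a franchise of a national chain; hosts events open to the public; handles hazardous materials → General Business Authorization required.
Sec. 11-4. does not provide massage or bodywork services; floor area 7,000 square feet ≤ 12,100 square feet → Massage Establishment License not required.
Sec. 11-5. is a franchise of a national chain; does not provide massage or bodywork services → Standard Permit not required.
Sec. 11-6. hosts events open to the public; is a franchise of a national chain → Municipal Registration required.
Sec. 11-7. revenue $2,350,000 < $2,450,000; floor area 7,000 square feet ≥ 4,400 square feet → Regulatory Permit required.
Sec. 11-8. does not provide massage or bodywork services → Massage Establishment Certificate not required.
Sec. 11-9. floor area 7,000 square feet > 5,600 square feet; revenue $2,350,000 > $175,000 → General Business Authorization exemption does not apply.
Sec. 11-10. revenue $2,350,000 ≤ $2,750,000; floor area 7,000 square feet ≥ 5,400 square feet; hosts events open to the public → High-Revenue Certificate not required.

Annual Registration, General Business Authorization, Municipal Registration, Regulatory Permit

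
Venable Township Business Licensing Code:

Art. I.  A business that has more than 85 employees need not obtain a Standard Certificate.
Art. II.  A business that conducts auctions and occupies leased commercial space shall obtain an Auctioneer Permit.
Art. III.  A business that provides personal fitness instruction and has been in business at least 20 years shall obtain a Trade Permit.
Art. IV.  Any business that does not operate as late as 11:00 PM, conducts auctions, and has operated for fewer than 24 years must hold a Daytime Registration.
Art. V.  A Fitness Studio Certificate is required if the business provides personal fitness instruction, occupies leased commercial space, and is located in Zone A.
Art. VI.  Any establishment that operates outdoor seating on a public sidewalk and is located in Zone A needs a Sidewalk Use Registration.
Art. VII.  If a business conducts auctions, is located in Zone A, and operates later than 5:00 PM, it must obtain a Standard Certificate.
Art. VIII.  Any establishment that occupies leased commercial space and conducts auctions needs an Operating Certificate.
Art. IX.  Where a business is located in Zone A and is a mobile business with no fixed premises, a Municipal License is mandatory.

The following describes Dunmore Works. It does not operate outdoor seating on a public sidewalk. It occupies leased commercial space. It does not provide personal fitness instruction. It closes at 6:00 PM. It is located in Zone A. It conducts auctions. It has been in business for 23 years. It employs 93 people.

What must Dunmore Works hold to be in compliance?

Auctioneer Permit, Daytime Registration, Operating Certificate

Art. I. employees 93 > 85 → exempt from Standard Certificate.
Art. II. conducts auctions; occupies leased commercial space → Auctioneer Permit required.
Art. III. does not provide personal fitness instruction; years in business 23 ≥ 20 → Trade Permit not required.
Art. IV. closes 6:00 PM, at/before 11:00 PM; conducts auctions; years in business 23 < 24 → Daytime Registration required.
Art. V. does not provide personal fitness instruction; occupies leased commercial space; is located in Zone A → Fitness Studio Certificate not required.
Art. VI. does not operate outdoor seating on a public sidewalk; is located in Zone A → Sidewalk Use Registration not required.
Art. VII. conducts auctions; is located in Zone A; closes 6:00 PM, after 5:00 PM → Standard Certificate required.
Art. VIII. occupies leased commercial space; conducts auctions → Operating Certificate required.
Art. IX. is located in Zone A; occupies leased commercial space (not: is a mobile business with no fixed premises) → Municipal License not required.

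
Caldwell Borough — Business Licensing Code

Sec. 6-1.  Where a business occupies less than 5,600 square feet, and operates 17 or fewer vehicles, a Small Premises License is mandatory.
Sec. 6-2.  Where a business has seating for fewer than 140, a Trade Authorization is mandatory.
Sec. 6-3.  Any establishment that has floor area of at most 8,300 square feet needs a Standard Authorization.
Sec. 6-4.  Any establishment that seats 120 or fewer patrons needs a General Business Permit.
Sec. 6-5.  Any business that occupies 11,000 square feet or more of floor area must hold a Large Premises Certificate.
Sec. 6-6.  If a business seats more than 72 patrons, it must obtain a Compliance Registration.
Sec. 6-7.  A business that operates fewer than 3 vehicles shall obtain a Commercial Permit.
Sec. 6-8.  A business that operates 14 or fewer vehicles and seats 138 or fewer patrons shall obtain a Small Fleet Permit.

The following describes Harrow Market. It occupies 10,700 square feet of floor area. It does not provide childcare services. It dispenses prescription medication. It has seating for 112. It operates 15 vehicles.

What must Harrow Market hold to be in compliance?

Sec. 6-1. floor area 10,700 square feet ≥ 5,600 square feet; vehicles 15 ≤ 17 → Small Premises License not required.
Sec. 6-2. seating 112 < 140 → Trade Authorization required.
Sec. 6-3. floor area 10,700 square feet > 8,300 square feet → Standard Authorization not required.
Sec. 6-4. seating 112 ≤ 120 → General Business Permit required.
Sec. 6-5. floor area 10,700 square feet < 11,000 square feet → Large Premises Certificate not required.
Sec. 6-6. seating 112 > 72 → Compliance Registration required.
Sec. 6-7. vehicles 15 ≥ 3 → Commercial Permit not required.
Sec. 6-8. vehicles 15 > 14; seating 112 ≤ 138 → Small Fleet Permit not required.

Compliance Registration, General Business Permit, Trade Authorization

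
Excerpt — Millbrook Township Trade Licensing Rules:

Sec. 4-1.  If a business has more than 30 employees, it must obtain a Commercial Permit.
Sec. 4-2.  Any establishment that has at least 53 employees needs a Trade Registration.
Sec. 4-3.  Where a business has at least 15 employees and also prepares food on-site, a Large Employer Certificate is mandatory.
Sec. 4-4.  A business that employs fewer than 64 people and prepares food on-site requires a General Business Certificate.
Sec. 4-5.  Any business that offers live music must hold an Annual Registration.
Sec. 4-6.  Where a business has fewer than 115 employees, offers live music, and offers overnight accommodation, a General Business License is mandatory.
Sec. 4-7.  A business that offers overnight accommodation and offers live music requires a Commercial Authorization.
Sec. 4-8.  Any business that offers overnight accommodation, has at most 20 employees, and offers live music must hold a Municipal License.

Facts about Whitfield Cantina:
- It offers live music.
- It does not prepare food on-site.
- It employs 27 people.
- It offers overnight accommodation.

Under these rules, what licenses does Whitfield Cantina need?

Annual Registration, Commercial Authorization, General Business License

Sec. 4-1. employees 27 ≤ 30 → Commercial Permit not required.
Sec. 4-2. employees 27 < 53 → Trade Registration not required.
Sec. 4-3. employees 27 ≥ 15; does not prepare food on-site → Large Employer Certificate not required.
Sec. 4-4. employees 27 < 64; does not prepare food on-site → General Business Certificate not required.
Sec. 4-5. offers live music → Annual Registration required.
Sec. 4-6. employees 27 < 115; offers live music; offers overnight accommodation → General Business License required.
Sec. 4-7. offers overnight accommodation; offers live music → Commercial Authorization required.
Sec. 4-8. offers overnight accommodation; employees 27 > 20; offers live music → Municipal License not required.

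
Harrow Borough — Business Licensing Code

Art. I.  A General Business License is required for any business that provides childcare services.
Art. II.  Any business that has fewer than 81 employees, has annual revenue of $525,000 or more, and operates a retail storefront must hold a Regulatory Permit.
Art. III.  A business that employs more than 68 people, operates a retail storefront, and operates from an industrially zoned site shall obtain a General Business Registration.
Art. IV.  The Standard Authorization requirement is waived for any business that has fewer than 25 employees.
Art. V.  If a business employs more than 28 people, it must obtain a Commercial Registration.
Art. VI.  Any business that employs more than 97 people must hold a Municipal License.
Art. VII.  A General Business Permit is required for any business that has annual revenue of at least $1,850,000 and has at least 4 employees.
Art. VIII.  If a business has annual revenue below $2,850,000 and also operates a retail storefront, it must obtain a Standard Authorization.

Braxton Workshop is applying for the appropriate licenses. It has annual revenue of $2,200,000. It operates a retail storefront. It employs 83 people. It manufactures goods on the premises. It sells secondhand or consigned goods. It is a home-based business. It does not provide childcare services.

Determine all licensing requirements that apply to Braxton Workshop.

Commercial Registration, General Business Permit, Standard Authorization

Art. I. does not provide childcare services → General Business License not required.
Art. II. employees 83 ≥ 81; revenue $2,200,000 ≥ $525,000; operates a retail storefront → Regulatory Permit not required.
Art. III. employees 83 > 68; operates a retail storefront; is a home-based business (not: operates from an industrially zoned site) → General Business Registration not required.
Art. IV. employees 83 ≥ 25 → Standard Authorization exemption does not apply.
Art. V. employees 83 > 28 → Commercial Registration required.
Art. VI. employees 83 ≤ 97 → Municipal License not required.
Art. VII. revenue $2,200,000 ≥ $1,850,000; employees 83 ≥ 4 → General Business Permit required.
Art. VIII. revenue $2,200,000 < $2,850,000; operates a retail storefront → Standard Authorization required.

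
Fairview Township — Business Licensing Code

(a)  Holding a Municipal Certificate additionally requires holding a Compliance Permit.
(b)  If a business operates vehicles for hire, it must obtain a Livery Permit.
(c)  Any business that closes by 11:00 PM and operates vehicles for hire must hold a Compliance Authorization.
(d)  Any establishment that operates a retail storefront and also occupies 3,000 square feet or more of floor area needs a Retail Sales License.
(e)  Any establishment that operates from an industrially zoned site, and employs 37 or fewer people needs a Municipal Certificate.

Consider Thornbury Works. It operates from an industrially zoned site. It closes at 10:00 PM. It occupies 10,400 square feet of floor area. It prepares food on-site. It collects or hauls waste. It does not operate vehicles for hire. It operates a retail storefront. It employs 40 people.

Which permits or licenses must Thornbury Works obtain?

Retail Sales License

(a) Municipal Certificate is not required → no effect.
(b) does not operate vehicles for hire → Livery Permit not required.
(c) closes 10:00 PM, at/before 11:00 PM; does not operate vehicles for hire → Compliance Authorization not required.
(d) operates a retail storefront; floor area 10,400 square feet ≥ 3,000 square feet → Retail Sales License required.
(e) operates from an industrially zoned site; employees 40 > 37 → Municipal Certificate not required.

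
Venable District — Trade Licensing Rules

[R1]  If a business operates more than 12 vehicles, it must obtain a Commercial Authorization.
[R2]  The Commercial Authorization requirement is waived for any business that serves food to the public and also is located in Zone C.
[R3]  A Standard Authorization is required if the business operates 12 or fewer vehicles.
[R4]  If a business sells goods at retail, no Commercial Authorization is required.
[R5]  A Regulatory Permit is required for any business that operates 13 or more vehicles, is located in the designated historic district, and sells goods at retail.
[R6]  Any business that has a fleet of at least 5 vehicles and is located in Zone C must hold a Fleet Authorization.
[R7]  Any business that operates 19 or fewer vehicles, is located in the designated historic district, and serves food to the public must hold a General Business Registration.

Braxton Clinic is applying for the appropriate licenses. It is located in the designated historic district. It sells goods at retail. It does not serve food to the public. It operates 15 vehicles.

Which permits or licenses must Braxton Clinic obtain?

[R1] vehicles 15 > 12 → Commercial Authorization required.
[R2] does not serve food to the public; is located in the designated historic district (not: is located in Zone C) → Commercial Authorization exemption does not apply.
[R3] vehicles 15 > 12 → Standard Authorization not required.
[R4] sells goods at retail → exempt from Commercial Authorization.
[R5] vehicles 15 ≥ 13; is located in the designated historic district; sells goods at retail → Regulatory Permit required.
[R6] vehicles 15 ≥ 5; is located in the designated historic district (not: is located in Zone C) → Fleet Authorization not required.
[R7] vehicles 15 ≤ 19; is located in the designated historic district; does not serve food to the public → General Business Registration not required.

Regulatory Permit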